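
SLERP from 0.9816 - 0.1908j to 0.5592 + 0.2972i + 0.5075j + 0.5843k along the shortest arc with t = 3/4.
0.7603 + 0.245i + 0.3602j + 0.4817k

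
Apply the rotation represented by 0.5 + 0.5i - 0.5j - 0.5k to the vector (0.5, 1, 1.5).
(-1.5, -0.5, 1)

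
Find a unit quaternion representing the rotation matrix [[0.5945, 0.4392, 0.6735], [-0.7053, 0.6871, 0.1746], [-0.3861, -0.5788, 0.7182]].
0.866 - 0.2175i + 0.3059j - 0.3304k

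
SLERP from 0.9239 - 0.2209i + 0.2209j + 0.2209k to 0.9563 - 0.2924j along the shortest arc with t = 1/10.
0.9434 - 0.2012i + 0.1701j + 0.2012k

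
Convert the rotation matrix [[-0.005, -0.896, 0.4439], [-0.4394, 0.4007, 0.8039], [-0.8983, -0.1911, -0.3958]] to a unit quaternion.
0.5 - 0.4975i + 0.6711j + 0.2283k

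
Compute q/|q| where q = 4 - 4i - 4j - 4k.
0.5 - 0.5i - 0.5j - 0.5k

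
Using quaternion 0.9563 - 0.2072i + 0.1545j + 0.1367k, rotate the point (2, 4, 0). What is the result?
(0.528, 3.902, -2.12)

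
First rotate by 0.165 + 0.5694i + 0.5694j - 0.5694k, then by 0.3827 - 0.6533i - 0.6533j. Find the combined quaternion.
0.8071 + 0.4821i - 0.2619j - 0.2179k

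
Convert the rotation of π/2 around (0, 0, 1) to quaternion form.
0.7071 + 0.7071k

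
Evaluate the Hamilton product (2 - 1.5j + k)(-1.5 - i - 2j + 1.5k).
-7.5 - 2.25i - 2.75j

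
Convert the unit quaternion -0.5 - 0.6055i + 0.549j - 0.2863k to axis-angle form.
axis = (-0.6992, 0.6339, -0.3306), θ = 4π/3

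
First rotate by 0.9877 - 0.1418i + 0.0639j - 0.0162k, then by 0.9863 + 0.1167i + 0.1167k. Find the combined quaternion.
0.9926 - 0.032i + 0.0484j + 0.1067k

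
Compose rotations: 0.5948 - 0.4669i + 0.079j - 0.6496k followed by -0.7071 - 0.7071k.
-0.8799 + 0.386i + 0.2743j + 0.0387k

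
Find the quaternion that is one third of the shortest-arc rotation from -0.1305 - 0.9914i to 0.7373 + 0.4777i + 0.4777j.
-0.3787 - 0.9071i - 0.1837j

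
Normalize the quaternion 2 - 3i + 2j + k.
0.4714 - 0.7071i + 0.4714j + 0.2357k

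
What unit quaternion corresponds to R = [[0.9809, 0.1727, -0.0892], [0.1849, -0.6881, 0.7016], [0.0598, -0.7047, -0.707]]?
-0.3827 + 0.9187i + 0.0973j - 0.008k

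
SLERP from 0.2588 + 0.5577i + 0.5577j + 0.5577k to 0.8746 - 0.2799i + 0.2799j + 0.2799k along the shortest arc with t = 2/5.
0.6118 + 0.2545i + 0.5296j + 0.5296k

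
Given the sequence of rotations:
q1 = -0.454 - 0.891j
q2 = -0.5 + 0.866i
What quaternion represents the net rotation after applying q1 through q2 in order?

q2 · q1 = 0.227 - 0.3932i + 0.4455j - 0.7716k
0.227 - 0.3932i + 0.4455j - 0.7716k


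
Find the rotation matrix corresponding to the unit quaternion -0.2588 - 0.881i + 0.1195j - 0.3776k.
[[0.6863, -0.406, 0.6035], [-0.0151, -0.8375, -0.5463], [0.7272, 0.3658, -0.5809]]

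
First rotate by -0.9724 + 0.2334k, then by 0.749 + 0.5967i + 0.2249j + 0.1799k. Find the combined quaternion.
-0.7703 - 0.5277i - 0.358j - 0.0001k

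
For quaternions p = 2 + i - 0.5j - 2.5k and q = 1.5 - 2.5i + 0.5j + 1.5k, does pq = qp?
No: pq = 9.5 - 3i + 5j - 1.5k ≠ 9.5 - 4i - 4.5j = qp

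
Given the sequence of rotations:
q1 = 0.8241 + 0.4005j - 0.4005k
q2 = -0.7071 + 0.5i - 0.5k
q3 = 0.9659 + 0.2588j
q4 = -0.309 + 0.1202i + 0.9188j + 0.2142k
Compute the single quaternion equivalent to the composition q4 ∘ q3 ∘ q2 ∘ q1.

q2 · q1 = -0.783 + 0.6123i - 0.0829j + 0.0714k
q3 · q2 · q1 = -0.7348 + 0.6099i - 0.2827j - 0.0895k
q4 · q3 · q2 · q1 = 0.4327 - 0.2985i - 0.4464j - 0.7241k
0.4327 - 0.2985i - 0.4464j - 0.7241k


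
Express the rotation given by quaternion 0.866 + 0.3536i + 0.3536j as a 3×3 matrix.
[[0.7499, 0.2501, 0.6124], [0.2501, 0.7499, -0.6124], [-0.6124, 0.6124, 0.4999]]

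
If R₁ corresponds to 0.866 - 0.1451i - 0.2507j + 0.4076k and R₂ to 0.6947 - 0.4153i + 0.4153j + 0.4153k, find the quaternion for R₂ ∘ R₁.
0.4762 - 0.1871i + 0.2945j + 0.8072k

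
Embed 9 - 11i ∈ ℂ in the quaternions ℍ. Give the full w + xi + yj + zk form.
9 - 11i + 0j + 0k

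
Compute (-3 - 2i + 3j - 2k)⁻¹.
-0.1154 + 0.0769i - 0.1154j + 0.0769k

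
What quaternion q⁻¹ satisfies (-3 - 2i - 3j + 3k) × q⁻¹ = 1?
-0.0968 + 0.0645i + 0.0968j - 0.0968k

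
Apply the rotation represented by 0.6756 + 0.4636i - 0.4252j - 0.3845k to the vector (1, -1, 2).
(-1.645, -1.787, -0.318)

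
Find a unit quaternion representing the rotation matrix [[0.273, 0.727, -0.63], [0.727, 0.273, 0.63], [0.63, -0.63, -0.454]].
0.5225 - 0.6029i - 0.6029j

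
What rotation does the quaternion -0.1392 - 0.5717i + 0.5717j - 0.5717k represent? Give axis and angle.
axis = (-√3/3, √3/3, -√3/3), θ = 196°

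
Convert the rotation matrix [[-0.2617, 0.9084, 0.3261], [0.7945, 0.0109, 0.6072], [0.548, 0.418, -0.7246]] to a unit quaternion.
-0.0785 + 0.6025i + 0.7066j + 0.3627k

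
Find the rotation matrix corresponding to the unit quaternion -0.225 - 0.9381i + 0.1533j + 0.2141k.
[[0.8613, -0.1913, -0.4707], [-0.384, -0.8517, -0.3565], [-0.3327, 0.4878, -0.8071]]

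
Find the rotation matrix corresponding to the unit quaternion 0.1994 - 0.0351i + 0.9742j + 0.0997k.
[[-0.918, -0.1081, 0.3815], [-0.0286, 0.9777, 0.2083], [-0.3955, 0.1803, -0.9006]]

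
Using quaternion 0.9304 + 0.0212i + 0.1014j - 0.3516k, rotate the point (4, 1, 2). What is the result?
(3.935, -2.069, 1.111)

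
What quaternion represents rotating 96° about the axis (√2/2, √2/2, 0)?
0.6691 + 0.5255i + 0.5255j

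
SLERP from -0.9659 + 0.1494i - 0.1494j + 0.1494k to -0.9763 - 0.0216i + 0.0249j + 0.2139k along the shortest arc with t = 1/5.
-0.973 + 0.1156i - 0.115j + 0.1632k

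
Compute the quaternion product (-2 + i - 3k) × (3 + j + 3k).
3 + 6i - 5j - 14k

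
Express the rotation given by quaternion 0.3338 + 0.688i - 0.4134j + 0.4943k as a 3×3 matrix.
[[0.1695, -0.8988, 0.4042], [-0.2388, -0.4354, -0.868], [0.9561, 0.0506, -0.2885]]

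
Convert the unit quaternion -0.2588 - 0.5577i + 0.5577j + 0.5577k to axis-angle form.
axis = (-√3/3, √3/3, √3/3), θ = 7π/6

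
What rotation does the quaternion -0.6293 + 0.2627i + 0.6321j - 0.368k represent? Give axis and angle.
axis = (0.338, 0.8133, -0.4735), θ = 258°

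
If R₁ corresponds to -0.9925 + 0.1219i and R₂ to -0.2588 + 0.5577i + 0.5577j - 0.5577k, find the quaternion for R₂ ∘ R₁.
0.1889 - 0.5851i - 0.6215j + 0.4855k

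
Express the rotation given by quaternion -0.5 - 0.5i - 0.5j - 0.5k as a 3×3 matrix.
[[0, 0, 1], [1, 0, 0], [0, 1, 0]]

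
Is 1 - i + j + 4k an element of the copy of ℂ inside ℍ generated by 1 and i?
No. The quaternion 1 - i + j + 4k has j-coefficient y = 1 and k-coefficient z = 4, not both zero, so it does not lie in the complex subalgebra spanned by 1 and i.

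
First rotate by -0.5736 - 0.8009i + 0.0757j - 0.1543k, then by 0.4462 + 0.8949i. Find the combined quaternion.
0.4608 - 0.8707i + 0.1719j - 0.0011k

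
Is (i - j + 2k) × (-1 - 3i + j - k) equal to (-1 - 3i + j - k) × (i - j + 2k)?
No: pq = 6 - 2i - 4j - 4k ≠ 6 + 6j = qp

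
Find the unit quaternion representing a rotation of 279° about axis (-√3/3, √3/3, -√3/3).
-0.7604 - 0.375i + 0.375j - 0.375k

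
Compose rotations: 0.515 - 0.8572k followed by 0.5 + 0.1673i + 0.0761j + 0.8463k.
0.9829 + 0.0209i + 0.1826j + 0.0072k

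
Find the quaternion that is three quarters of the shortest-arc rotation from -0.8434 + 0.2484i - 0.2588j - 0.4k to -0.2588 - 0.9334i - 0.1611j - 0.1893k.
-0.5359 - 0.7469i - 0.2377j - 0.3138k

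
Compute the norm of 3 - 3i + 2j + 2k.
√26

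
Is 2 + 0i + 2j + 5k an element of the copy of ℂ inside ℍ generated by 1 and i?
No. The quaternion 2 + 2j + 5k has j-coefficient y = 2 and k-coefficient z = 5, not both zero, so it does not lie in the complex subalgebra spanned by 1 and i.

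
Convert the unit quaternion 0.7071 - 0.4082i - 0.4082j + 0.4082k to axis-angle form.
axis = (-√3/3, -√3/3, √3/3), θ = π/2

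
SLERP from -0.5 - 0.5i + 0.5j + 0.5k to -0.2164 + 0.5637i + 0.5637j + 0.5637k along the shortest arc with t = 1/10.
-0.4993 - 0.4004i + 0.5433j + 0.5433k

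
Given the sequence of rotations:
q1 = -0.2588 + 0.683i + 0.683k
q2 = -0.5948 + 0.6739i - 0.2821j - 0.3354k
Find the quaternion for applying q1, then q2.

q2 · q1 = -0.0773 - 0.7733i - 0.6163j - 0.1268k
-0.0773 - 0.7733i - 0.6163j - 0.1268k


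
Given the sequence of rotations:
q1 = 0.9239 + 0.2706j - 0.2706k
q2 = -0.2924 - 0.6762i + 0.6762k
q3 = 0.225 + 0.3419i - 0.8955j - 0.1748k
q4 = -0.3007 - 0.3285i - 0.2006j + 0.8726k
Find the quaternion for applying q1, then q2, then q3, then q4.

q2 · q1 = -0.0872 - 0.8077i - 0.2621j + 0.5209k
q3 · q2 · q1 = 0.1129 - 0.7238i - 0.0178j - 0.6805k
q4 · q3 · q2 · q1 = 0.3185 + 0.3326i - 0.8724j + 0.1638k
0.3185 + 0.3326i - 0.8724j + 0.1638k


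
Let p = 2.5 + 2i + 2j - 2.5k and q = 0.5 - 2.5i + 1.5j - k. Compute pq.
0.75 - 3.5i + 13j + 4.25k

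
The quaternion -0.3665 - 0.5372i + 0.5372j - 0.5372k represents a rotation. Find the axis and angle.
axis = (-√3/3, √3/3, -√3/3), θ = 223°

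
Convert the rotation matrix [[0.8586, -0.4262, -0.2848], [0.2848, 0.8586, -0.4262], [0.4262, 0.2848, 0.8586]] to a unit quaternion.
0.9455 + 0.188i - 0.188j + 0.188k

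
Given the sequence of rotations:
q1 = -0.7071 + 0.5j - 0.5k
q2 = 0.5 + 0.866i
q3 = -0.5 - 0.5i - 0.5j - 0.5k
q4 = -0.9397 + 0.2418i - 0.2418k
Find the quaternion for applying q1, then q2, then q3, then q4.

q2 · q1 = -0.3535 - 0.6123i + 0.683j + 0.183k
q3 · q2 · q1 = 0.3036 + 0.7329i + 0.2329j - 0.5624k
q4 · q3 · q2 · q1 = -0.5985 - 0.559i - 0.2601j + 0.5114k
-0.5985 - 0.559i - 0.2601j + 0.5114k


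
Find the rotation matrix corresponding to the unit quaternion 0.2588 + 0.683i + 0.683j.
[[0.067, 0.933, 0.3535], [0.933, 0.067, -0.3535], [-0.3535, 0.3535, -0.866]]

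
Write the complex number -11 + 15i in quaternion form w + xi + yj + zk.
-11 + 15i + 0j + 0k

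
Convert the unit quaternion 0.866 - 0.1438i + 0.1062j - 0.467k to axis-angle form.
axis = (-0.2876, 0.2124, -0.9339), θ = π/3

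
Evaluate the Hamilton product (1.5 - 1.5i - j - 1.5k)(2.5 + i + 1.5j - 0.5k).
6 + 0.5i - 2.5j - 5.75k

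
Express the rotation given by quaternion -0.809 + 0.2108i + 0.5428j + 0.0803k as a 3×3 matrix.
[[0.3978, 0.3588, -0.8444], [0.0989, 0.8982, 0.4282], [0.9121, -0.2539, 0.3219]]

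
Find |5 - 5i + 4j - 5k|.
√91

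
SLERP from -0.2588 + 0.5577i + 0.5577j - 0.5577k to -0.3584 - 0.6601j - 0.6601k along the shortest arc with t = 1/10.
-0.3054 + 0.544i + 0.4463j - 0.6416k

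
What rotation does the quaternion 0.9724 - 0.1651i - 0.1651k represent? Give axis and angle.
axis = (-√2/2, 0, -√2/2), θ = 27°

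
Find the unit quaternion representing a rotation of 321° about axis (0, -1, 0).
-0.9426 - 0.3338j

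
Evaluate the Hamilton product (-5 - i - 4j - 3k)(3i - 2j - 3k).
-14 - 9i - 2j + 29k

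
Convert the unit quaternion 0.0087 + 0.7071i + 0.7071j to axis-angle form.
axis = (√2/2, √2/2, 0), θ = 179°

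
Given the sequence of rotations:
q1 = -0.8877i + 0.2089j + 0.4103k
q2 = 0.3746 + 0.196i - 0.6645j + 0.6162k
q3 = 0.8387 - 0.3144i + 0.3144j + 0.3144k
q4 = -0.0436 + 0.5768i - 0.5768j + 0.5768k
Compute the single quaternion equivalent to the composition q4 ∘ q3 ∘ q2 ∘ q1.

q2 · q1 = 0.06 - 0.7339i - 0.5492j - 0.3952k
q3 · q2 · q1 = 0.1165 - 0.586i - 0.7967j + 0.0908k
q4 · q3 · q2 · q1 = -0.179 + 0.4999i - 0.4228j - 0.7343k
-0.179 + 0.4999i - 0.4228j - 0.7343k


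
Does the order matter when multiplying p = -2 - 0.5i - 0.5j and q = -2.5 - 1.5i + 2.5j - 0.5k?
Yes: pq = 5.5 + 4.5i - 4j - k ≠ 5.5 + 4i - 3.5j + 3k = qp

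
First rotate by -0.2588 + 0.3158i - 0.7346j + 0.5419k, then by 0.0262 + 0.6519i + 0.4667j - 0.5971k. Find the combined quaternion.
0.4538 - 0.3462i - 0.6819j - 0.4575k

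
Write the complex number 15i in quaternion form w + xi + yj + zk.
0 + 15i + 0j + 0k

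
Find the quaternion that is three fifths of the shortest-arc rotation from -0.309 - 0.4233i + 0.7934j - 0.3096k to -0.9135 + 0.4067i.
-0.8777 + 0.0795i + 0.4403j - 0.1718k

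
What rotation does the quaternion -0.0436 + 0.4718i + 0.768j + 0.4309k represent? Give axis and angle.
axis = (0.4723, 0.7687, 0.4313), θ = 185°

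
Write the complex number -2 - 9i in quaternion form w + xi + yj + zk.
-2 - 9i + 0j + 0k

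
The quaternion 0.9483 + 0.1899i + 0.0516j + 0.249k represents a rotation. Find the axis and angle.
axis = (0.5983, 0.1626, 0.7846), θ = 37°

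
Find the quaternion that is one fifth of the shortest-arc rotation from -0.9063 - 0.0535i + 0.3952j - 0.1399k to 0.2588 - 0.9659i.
-0.8976 + 0.2203i + 0.36j - 0.1274k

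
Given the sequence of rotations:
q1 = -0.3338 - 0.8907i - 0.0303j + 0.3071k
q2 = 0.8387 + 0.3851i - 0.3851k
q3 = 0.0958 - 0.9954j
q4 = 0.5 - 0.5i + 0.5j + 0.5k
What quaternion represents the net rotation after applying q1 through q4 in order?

q2 · q1 = 0.1813 - 0.8872i + 0.1993j + 0.3744k
q3 · q2 · q1 = 0.2158 - 0.4577i - 0.1614j - 0.8473k
q4 · q3 · q2 · q1 = 0.3834 - 0.6797i - 0.6253j - 0.0062k
0.3834 - 0.6797i - 0.6253j - 0.0062k


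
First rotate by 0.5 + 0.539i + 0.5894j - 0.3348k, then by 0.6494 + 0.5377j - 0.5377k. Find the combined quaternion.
-0.1722 + 0.4869i + 0.3618j - 0.7761k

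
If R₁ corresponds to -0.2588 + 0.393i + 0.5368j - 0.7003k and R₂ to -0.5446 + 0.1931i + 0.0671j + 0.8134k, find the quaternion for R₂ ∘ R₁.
0.5987 - 0.7476i + 0.1452j + 0.2482k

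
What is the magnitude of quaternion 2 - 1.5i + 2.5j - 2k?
4.062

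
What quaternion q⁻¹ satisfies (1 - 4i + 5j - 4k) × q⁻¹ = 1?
0.0172 + 0.069i - 0.0862j + 0.069k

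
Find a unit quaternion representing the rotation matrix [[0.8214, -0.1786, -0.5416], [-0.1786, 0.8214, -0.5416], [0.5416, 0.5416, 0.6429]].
0.9063 + 0.2988i - 0.2988j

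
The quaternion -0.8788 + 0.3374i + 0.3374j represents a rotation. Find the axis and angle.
axis = (√2/2, √2/2, 0), θ = 303°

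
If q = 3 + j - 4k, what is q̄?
3 - j + 4k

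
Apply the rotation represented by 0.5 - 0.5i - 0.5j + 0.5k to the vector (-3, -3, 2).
(-2, -3, 3)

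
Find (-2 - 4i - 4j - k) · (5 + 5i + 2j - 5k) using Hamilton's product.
13 - 8i - 49j + 17k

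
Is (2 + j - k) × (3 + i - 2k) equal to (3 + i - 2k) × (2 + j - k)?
No: pq = 4 + 2j - 8k ≠ 4 + 4i + 4j - 6k = qp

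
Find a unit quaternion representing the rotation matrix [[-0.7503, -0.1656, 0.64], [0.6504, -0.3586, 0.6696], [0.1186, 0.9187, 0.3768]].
0.2588 + 0.2406i + 0.5037j + 0.7883k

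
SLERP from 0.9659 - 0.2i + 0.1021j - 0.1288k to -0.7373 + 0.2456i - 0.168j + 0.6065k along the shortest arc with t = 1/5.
0.9413 - 0.2144i + 0.1184j - 0.2321k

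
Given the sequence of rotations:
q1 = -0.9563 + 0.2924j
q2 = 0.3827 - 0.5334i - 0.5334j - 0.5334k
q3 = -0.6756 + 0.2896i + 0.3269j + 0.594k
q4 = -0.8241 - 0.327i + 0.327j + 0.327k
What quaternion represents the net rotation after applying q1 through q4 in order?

q2 · q1 = -0.21 + 0.6661i + 0.622j + 0.3541k
q3 · q2 · q1 = -0.4647 - 0.7645i - 0.1958j - 0.4016k
q4 · q3 · q2 · q1 = 0.3283 + 0.7147i - 0.3719j + 0.493k
0.3283 + 0.7147i - 0.3719j + 0.493k


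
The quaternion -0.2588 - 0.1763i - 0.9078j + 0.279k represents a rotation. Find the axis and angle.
axis = (-0.1825, -0.9398, 0.2888), θ = 7π/6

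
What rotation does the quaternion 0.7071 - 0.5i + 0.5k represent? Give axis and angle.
axis = (-√2/2, 0, √2/2), θ = π/2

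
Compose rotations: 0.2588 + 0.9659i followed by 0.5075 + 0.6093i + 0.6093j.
-0.4572 + 0.6479i + 0.1577j - 0.5885k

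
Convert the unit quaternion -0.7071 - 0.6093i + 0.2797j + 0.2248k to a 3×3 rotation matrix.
[[0.7425, -0.0229, -0.6695], [-0.6588, 0.1564, -0.7359], [0.1216, 0.9874, 0.101]]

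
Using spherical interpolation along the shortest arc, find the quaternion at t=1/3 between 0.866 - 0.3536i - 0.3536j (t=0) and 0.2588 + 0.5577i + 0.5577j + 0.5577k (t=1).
0.588 - 0.5429i - 0.5429j - 0.2546k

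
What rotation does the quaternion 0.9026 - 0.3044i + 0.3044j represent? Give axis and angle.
axis = (-√2/2, √2/2, 0), θ = 51°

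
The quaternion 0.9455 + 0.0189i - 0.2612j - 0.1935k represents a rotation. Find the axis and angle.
axis = (0.058, -0.8022, -0.5943), θ = 38°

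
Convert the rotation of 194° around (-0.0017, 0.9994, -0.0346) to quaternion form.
-0.1219 - 0.0017i + 0.992j - 0.0343k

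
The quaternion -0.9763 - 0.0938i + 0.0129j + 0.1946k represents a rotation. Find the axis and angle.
axis = (-0.4334, 0.0596, 0.8992), θ = 335°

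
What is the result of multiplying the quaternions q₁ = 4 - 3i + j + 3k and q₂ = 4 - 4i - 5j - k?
12 - 14i - 31j + 27k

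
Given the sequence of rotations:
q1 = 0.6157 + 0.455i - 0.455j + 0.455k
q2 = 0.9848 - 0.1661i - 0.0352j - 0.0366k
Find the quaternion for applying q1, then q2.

q2 · q1 = 0.6826 + 0.3131i - 0.4108j + 0.5171k
0.6826 + 0.3131i - 0.4108j + 0.5171k


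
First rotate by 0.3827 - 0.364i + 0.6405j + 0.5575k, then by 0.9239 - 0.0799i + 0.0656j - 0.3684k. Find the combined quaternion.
0.4879 - 0.0943i + 0.7955j + 0.3468k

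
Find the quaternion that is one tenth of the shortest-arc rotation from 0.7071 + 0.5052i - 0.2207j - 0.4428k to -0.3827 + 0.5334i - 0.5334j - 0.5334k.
0.6204 + 0.5473i - 0.2779j - 0.4882k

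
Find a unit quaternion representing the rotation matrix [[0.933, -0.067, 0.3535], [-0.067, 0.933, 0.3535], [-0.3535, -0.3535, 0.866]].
0.9659 - 0.183i + 0.183j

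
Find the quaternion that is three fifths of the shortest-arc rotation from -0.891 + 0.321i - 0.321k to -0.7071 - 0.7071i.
-0.9282 - 0.3375i - 0.1565k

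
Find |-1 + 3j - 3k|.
√19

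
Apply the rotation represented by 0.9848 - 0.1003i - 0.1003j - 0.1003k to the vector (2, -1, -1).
(1.879, -1.532, -0.347)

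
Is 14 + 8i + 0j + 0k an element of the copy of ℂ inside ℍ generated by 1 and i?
Yes. The quaternion 14 + 8i has j- and k-coefficients y = z = 0, so it lies in the complex subalgebra spanned by 1 and i.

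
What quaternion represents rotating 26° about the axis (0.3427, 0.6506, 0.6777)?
0.9744 + 0.0771i + 0.1464j + 0.1524k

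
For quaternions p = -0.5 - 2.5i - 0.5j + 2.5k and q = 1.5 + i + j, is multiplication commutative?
No: pq = 2.25 - 6.75i + 1.25j + 1.75k ≠ 2.25 - 1.75i - 3.75j + 5.75k = qp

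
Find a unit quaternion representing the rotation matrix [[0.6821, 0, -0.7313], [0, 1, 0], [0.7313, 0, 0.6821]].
0.9171 - 0.3987j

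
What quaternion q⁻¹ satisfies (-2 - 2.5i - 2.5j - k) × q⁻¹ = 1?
-0.1143 + 0.1429i + 0.1429j + 0.0571k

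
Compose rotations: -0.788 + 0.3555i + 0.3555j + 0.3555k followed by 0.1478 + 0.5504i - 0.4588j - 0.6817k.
0.0933 - 0.3019i - 0.0239j + 0.9485k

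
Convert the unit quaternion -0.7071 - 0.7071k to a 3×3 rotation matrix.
[[0, -1, 0], [1, 0, 0], [0, 0, 1]]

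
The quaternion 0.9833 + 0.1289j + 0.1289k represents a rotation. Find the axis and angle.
axis = (0, √2/2, √2/2), θ = 21°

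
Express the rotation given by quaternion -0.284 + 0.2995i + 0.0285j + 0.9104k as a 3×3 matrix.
[[-0.6593, 0.5342, 0.5291], [-0.5, -0.8371, 0.222], [0.5615, -0.1182, 0.819]]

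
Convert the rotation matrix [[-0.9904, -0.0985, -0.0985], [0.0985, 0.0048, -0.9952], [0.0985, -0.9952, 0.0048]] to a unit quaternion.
0.0698 - 0.7054j + 0.7054k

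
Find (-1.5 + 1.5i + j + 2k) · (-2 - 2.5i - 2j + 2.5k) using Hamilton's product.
3.75 + 7.25i - 7.75j - 8.25k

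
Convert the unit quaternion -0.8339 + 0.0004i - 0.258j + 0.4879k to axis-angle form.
axis = (0.0007, -0.4675, 0.884), θ = 293°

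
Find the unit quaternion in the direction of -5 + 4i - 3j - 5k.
-0.5774 + 0.4619i - 0.3464j - 0.5774k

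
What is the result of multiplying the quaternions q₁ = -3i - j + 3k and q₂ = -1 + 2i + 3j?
9 - 6i + 7j - 10k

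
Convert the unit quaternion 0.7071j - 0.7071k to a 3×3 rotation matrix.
[[-1, 0, 0], [0, 0, -1], [0, -1, 0]]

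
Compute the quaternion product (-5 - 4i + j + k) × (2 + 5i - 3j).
13 - 30i + 22j + 9k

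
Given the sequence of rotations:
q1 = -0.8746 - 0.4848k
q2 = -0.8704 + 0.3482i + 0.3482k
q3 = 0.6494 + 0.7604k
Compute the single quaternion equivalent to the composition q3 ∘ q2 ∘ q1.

q2 · q1 = 0.9301 - 0.3045i + 0.1688j + 0.1174k
q3 · q2 · q1 = 0.5147 - 0.3261i - 0.1219j + 0.7835k
0.5147 - 0.3261i - 0.1219j + 0.7835k


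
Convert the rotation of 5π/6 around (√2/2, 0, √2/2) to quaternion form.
0.2588 + 0.683i + 0.683k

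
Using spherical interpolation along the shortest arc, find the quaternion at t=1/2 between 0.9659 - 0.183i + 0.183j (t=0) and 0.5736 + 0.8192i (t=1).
0.9187 + 0.3796i + 0.1092j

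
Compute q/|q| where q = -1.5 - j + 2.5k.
-0.4867 - 0.3244j + 0.8111k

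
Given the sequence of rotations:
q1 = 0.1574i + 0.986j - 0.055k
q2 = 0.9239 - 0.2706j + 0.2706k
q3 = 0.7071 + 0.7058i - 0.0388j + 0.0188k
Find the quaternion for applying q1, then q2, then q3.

q2 · q1 = 0.2817 - 0.1065i + 0.9536j - 0.0082k
q3 · q2 · q1 = 0.3115 + 0.1059i + 0.6671j + 0.6684k
0.3115 + 0.1059i + 0.6671j + 0.6684k


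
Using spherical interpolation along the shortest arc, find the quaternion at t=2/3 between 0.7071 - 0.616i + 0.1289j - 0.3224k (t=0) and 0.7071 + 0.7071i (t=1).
0.9389 + 0.3008i + 0.0622j - 0.1555k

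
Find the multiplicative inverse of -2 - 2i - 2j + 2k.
-0.125 + 0.125i + 0.125j - 0.125k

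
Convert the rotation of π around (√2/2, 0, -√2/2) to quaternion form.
0.7071i - 0.7071k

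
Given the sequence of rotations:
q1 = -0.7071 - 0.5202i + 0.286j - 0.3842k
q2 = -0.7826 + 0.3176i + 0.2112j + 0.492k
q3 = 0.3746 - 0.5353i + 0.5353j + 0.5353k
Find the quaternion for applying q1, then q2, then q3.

q2 · q1 = 0.8472 - 0.0393i - 0.5071j + 0.1535k
q3 · q2 · q1 = 0.4856 - 0.1146i + 0.3247j + 0.8035k
0.4856 - 0.1146i + 0.3247j + 0.8035k


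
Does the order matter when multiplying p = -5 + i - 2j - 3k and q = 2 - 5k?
Yes: pq = -25 + 12i + j + 19k ≠ -25 - 8i - 9j + 19k = qp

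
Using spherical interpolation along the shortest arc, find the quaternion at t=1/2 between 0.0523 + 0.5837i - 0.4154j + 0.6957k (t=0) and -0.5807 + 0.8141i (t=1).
-0.3108 + 0.8223i - 0.2444j + 0.4093k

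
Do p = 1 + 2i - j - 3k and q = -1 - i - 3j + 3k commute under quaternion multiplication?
No: pq = 7 - 15i - 5j - k ≠ 7 + 9i + j + 13k = qp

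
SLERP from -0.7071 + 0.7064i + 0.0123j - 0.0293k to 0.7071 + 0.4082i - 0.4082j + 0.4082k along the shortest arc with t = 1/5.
-0.8302 + 0.5262i + 0.1221j - 0.1375k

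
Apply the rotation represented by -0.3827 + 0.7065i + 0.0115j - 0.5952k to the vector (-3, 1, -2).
(0.387, -3.176, 1.939)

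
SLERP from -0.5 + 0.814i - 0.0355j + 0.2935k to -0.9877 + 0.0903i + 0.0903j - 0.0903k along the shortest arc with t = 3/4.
-0.9477 + 0.3128i + 0.0627j + 0.0132k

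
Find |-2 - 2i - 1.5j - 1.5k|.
3.536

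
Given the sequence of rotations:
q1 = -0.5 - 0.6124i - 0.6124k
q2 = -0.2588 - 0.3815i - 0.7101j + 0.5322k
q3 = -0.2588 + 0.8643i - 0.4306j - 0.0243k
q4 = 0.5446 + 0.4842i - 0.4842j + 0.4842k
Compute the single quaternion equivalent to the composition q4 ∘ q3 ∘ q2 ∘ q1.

q2 · q1 = 0.2217 + 0.7841i - 0.2045j - 0.5425k
q3 · q2 · q1 = -0.8363 + 0.2173i + 0.4073j + 0.2959k
q4 · q3 · q2 · q1 = -0.5067 - 0.6271i + 0.5887j + 0.0586k
-0.5067 - 0.6271i + 0.5887j + 0.0586k


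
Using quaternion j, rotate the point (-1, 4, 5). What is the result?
(1, 4, -5)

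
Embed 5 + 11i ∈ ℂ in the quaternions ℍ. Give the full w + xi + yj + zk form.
5 + 11i + 0j + 0k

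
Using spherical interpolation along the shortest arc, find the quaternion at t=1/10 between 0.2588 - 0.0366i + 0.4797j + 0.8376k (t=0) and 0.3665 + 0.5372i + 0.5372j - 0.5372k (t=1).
0.1982 - 0.1139i + 0.3881j + 0.8928k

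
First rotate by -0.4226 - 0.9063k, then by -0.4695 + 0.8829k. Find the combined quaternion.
0.9986 + 0.0524k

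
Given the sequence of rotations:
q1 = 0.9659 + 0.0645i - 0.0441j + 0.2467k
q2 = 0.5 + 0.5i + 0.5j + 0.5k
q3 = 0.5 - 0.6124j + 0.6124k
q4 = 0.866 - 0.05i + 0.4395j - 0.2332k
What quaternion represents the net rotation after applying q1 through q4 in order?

q2 · q1 = 0.3494 + 0.6606i + 0.3698j + 0.552k
q3 · q2 · q1 = 0.0631 - 0.2342i + 0.3755j + 0.8945k
q4 · q3 · q2 · q1 = 0.0865 + 0.2747i + 0.4523j + 0.8441k
0.0865 + 0.2747i + 0.4523j + 0.8441k


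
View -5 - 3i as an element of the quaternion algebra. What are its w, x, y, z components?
-5 - 3i + 0j + 0k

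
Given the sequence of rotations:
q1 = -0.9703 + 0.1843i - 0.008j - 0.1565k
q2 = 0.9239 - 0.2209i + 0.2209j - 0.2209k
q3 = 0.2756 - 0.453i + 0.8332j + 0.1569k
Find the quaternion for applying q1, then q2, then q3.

q2 · q1 = -0.8886 + 0.3483i - 0.297j + 0.0308k
q3 · q2 · q1 = 0.1555 + 0.5708i - 0.7536j - 0.2866k
0.1555 + 0.5708i - 0.7536j - 0.2866k


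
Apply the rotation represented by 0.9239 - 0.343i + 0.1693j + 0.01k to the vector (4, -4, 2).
(4.92, -2.174, 2.658)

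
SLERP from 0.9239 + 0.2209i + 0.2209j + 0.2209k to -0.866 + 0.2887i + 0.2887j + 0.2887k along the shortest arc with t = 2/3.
0.9763 - 0.125i - 0.125j - 0.125k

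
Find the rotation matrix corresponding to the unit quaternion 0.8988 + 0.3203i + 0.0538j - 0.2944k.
[[0.8209, 0.5637, -0.0919], [-0.4947, 0.6215, -0.6074], [-0.2853, 0.5441, 0.789]]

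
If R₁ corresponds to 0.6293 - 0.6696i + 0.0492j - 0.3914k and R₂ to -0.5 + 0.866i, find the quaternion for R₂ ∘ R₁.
0.2652 + 0.8798i + 0.3144j + 0.2383k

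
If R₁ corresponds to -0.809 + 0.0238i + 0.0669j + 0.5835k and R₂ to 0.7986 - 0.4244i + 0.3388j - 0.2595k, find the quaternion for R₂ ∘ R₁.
-0.5072 + 0.5774i + 0.0208j + 0.6395k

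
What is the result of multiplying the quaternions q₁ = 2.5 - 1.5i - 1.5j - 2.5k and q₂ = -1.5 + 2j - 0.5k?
-2 + 8i + 6.5j - 0.5k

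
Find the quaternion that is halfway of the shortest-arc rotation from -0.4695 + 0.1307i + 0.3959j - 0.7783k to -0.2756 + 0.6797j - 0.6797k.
-0.3795 + 0.0666i + 0.5478j - 0.7426k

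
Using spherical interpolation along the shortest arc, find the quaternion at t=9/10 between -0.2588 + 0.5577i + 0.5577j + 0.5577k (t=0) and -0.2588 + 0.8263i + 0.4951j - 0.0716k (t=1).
-0.2648 + 0.8163i + 0.5134j - 0.0049k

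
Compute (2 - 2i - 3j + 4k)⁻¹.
0.0606 + 0.0606i + 0.0909j - 0.1212k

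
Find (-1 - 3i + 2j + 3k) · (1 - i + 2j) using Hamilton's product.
-8 - 8i - 3j - k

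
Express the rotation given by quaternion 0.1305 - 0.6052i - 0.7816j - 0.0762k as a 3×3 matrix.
[[-0.2334, 0.9659, -0.1118], [0.9262, 0.2559, 0.2771], [0.2962, -0.0388, -0.9543]]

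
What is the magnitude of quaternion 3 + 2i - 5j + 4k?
√54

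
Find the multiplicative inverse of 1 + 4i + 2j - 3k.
0.0333 - 0.1333i - 0.0667j + 0.1k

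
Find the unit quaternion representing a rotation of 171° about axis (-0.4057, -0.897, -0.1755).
0.0785 - 0.4044i - 0.8942j - 0.175k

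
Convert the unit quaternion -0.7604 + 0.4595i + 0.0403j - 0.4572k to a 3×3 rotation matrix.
[[0.5787, -0.6583, -0.4815], [0.7323, 0.1597, 0.662], [-0.3589, -0.7357, 0.5745]]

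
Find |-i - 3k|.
√10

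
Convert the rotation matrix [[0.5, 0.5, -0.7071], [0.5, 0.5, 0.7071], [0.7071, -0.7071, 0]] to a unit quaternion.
0.7071 - 0.5i - 0.5j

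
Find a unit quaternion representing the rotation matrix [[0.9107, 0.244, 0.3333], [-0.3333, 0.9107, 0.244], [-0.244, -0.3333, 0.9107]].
0.9659 - 0.1494i + 0.1494j - 0.1494k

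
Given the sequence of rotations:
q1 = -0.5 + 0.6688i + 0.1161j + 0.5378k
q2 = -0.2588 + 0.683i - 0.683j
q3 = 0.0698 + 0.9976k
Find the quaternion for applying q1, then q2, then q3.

q2 · q1 = -0.2481 - 0.8819i - 0.0559j + 0.3969k
q3 · q2 · q1 = -0.4133 - 0.0058i - 0.8837j - 0.2198k
-0.4133 - 0.0058i - 0.8837j - 0.2198k


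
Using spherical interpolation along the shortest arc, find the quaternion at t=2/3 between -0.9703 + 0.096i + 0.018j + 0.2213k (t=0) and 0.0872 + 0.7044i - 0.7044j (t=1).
-0.5517 - 0.556i + 0.6121j + 0.1088k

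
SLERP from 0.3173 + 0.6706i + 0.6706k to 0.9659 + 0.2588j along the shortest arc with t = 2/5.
0.7184 + 0.4831i + 0.1312j + 0.4831k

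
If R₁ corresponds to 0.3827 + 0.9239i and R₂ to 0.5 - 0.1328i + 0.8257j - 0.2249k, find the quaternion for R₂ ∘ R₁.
0.314 + 0.4111i + 0.1082j - 0.8489k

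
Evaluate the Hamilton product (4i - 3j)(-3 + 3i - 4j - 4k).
-24 + 25j - 7k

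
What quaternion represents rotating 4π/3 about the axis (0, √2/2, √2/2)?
-0.5 + 0.6124j + 0.6124k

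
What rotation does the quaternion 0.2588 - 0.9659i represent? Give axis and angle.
axis = (-1, 0, 0), θ = 5π/6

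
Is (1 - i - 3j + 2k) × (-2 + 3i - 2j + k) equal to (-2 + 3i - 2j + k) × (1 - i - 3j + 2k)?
No: pq = -7 + 6i + 11j + 8k ≠ -7 + 4i - 3j - 14k = qp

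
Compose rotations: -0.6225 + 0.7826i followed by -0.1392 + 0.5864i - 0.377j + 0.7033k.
-0.3723 - 0.474i + 0.7851j - 0.1428k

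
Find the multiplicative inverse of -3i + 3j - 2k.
0.1364i - 0.1364j + 0.0909k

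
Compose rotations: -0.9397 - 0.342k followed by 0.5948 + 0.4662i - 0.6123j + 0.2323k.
-0.4795 - 0.2287i + 0.7348j - 0.4217k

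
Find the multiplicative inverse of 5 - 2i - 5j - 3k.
0.0794 + 0.0317i + 0.0794j + 0.0476k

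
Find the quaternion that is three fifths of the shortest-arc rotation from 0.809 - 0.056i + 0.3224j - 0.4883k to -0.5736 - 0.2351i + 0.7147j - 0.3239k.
0.9119 + 0.1534i - 0.3799j - 0.0224k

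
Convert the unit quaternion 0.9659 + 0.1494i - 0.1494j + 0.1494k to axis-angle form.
axis = (√3/3, -√3/3, √3/3), θ = π/6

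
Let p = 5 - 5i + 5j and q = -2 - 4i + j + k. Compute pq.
-35 - 5i + 20k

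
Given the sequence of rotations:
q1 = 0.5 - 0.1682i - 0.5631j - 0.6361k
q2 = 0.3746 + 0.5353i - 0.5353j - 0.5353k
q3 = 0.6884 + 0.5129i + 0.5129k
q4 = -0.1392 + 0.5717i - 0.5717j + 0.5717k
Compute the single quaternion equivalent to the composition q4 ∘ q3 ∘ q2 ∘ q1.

q2 · q1 = -0.3646 + 0.2437i - 0.048j - 0.8974k
q3 · q2 · q1 = 0.0843 + 0.0054i + 0.5522j - 0.8294k
q4 · q3 · q2 · q1 = 0.775 + 0.2059i + 0.3522j + 0.4824k
0.775 + 0.2059i + 0.3522j + 0.4824k


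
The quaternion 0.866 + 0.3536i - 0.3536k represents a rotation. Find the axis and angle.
axis = (√2/2, 0, -√2/2), θ = π/3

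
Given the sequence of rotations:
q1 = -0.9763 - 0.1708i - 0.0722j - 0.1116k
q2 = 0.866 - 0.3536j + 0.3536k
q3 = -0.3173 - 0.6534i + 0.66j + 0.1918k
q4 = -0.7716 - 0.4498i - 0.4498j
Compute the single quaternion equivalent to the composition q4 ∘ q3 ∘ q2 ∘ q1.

q2 · q1 = -0.8315 - 0.0829i + 0.2223j - 0.5023k
q3 · q2 · q1 = 0.1593 + 0.1955i - 0.9634j - 0.0906k
q4 · q3 · q2 · q1 = -0.4683 - 0.1817i + 0.631j + 0.5912k
-0.4683 - 0.1817i + 0.631j + 0.5912k


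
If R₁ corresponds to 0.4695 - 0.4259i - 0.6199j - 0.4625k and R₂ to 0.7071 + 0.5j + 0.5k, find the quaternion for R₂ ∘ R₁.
0.8732 - 0.2225i - 0.4165j + 0.1207k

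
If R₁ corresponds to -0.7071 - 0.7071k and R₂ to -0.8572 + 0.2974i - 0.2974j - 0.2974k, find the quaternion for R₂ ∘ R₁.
0.3958 + 0.4206j + 0.8164k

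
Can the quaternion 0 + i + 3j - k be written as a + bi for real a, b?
No. The quaternion i + 3j - k has j-coefficient y = 3 and k-coefficient z = -1, not both zero, so it does not lie in the complex subalgebra spanned by 1 and i.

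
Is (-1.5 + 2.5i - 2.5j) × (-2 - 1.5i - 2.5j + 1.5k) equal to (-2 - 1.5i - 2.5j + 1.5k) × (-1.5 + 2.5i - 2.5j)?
No: pq = 0.5 - 6.5i + 5j - 12.25k ≠ 0.5 + i + 12.5j + 7.75k = qp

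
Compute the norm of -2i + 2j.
√8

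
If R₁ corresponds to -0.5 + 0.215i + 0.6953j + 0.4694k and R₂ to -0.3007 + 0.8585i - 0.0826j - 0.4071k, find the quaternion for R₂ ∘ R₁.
0.2143 - 0.2496i - 0.6583j + 0.6771k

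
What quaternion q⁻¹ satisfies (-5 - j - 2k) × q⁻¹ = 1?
-0.1667 + 0.0333j + 0.0667k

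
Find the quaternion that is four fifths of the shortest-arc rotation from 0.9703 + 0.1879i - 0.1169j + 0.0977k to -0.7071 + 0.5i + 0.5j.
0.8119 - 0.3766i - 0.4455j + 0.0221k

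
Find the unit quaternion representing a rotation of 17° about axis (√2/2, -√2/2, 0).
0.989 + 0.1045i - 0.1045j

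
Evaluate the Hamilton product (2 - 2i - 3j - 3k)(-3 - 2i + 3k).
-1 - 7i + 21j + 9k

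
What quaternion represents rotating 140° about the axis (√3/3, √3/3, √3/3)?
0.342 + 0.5425i + 0.5425j + 0.5425k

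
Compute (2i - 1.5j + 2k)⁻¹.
-0.1951i + 0.1463j - 0.1951k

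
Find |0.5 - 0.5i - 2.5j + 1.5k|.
3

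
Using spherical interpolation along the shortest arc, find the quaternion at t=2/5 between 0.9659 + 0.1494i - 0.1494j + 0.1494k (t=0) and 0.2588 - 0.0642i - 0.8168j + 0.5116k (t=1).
0.7918 + 0.0724i - 0.4958j + 0.3491k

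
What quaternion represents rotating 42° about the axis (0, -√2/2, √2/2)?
0.9336 - 0.2534j + 0.2534k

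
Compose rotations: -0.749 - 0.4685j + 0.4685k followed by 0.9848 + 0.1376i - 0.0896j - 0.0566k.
-0.7531 - 0.1716i - 0.4587j + 0.4393k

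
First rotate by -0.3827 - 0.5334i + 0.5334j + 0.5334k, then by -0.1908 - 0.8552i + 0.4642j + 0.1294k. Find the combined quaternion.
-0.6998 + 0.6076i + 0.1077j - 0.3599k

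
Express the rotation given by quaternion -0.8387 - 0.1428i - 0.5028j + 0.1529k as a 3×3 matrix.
[[0.4476, 0.4001, 0.7997], [-0.1129, 0.9125, -0.3933], [-0.8871, 0.0858, 0.4536]]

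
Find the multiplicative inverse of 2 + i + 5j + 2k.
0.0588 - 0.0294i - 0.1471j - 0.0588k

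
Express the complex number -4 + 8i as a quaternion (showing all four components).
-4 + 8i + 0j + 0k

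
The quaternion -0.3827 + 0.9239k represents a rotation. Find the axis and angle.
axis = (0, 0, 1), θ = 5π/4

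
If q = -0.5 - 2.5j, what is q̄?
-0.5 + 2.5j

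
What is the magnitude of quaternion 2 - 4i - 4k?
6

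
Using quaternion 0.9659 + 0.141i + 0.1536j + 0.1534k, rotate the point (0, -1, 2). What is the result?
(0.933, -1.364, 1.507)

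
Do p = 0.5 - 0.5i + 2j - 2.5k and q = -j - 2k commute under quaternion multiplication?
No: pq = -3 - 6.5i - 1.5j - 0.5k ≠ -3 + 6.5i + 0.5j - 1.5k = qp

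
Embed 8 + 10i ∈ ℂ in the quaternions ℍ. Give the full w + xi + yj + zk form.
8 + 10i + 0j + 0k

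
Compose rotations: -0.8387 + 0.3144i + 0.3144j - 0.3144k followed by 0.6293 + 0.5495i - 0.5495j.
-0.5278 - 0.0903i + 0.8315j + 0.1477k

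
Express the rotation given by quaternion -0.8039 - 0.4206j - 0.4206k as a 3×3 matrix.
[[0.2924, -0.6762, 0.6762], [0.6762, 0.6462, 0.3538], [-0.6762, 0.3538, 0.6462]]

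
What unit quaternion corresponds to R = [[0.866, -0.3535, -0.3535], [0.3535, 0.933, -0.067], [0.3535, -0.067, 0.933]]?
0.9659 - 0.183j + 0.183k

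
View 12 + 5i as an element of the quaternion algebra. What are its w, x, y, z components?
12 + 5i + 0j + 0k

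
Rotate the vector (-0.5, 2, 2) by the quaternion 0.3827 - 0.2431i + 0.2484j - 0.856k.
(2.576, -1.258, 0.181)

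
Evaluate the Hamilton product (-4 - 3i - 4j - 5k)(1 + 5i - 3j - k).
-6 - 34i - 20j + 28k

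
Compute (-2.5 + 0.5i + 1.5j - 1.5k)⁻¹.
-0.2273 - 0.0455i - 0.1364j + 0.1364k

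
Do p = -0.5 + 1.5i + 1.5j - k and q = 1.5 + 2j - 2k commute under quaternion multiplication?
No: pq = -5.75 + 1.25i + 4.25j + 2.5k ≠ -5.75 + 3.25i - 1.75j - 3.5k = qp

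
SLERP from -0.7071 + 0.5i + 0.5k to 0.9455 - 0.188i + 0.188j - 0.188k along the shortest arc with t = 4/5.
-0.9184 + 0.258i - 0.1531j + 0.258k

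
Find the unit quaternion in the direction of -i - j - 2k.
-0.4082i - 0.4082j - 0.8165k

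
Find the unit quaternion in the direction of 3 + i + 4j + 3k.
0.5071 + 0.169i + 0.6761j + 0.5071k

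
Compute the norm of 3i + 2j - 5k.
√38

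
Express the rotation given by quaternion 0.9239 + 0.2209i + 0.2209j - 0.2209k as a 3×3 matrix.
[[0.8048, 0.5058, 0.3106], [-0.3106, 0.8048, -0.5058], [-0.5058, 0.3106, 0.8048]]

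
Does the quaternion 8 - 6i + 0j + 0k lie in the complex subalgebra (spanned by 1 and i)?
Yes. The quaternion 8 - 6i has j- and k-coefficients y = z = 0, so it lies in the complex subalgebra spanned by 1 and i.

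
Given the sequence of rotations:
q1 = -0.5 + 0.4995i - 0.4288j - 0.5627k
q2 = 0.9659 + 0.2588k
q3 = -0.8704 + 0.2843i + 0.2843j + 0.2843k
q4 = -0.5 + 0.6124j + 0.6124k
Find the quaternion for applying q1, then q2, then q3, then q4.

q2 · q1 = -0.3373 + 0.5934i - 0.2849j - 0.6729k
q3 · q2 · q1 = 0.3972 - 0.7227i + 0.5121j + 0.2401k
q4 · q3 · q2 · q1 = -0.6592 + 0.1948i - 0.4554j + 0.5658k
-0.6592 + 0.1948i - 0.4554j + 0.5658k


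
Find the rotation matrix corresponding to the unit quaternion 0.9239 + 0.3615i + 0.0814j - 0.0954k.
[[0.9685, 0.2351, 0.0814], [-0.1174, 0.7204, -0.6835], [-0.2194, 0.6524, 0.7254]]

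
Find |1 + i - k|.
√3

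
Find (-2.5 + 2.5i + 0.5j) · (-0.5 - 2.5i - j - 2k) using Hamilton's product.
8 + 4i + 7.25j + 3.75k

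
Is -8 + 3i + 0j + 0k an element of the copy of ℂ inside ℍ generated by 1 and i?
Yes. The quaternion -8 + 3i has j- and k-coefficients y = z = 0, so it lies in the complex subalgebra spanned by 1 and i.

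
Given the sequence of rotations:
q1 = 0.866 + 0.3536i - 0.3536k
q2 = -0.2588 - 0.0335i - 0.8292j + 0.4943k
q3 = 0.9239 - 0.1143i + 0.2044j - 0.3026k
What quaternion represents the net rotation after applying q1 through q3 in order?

q2 · q1 = -0.0375 + 0.1727i - 0.5551j + 0.8128k
q3 · q2 · q1 = 0.3445 + 0.162i - 0.4799j + 0.7904k
0.3445 + 0.162i - 0.4799j + 0.7904k


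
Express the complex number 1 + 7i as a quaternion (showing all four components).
1 + 7i + 0j + 0k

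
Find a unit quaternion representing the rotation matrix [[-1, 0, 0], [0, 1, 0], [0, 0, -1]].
j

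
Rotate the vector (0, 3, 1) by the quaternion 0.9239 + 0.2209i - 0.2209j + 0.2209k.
(-1.828, 1.909, 1.737)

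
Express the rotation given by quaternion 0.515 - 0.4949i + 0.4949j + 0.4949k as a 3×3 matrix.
[[0.0203, -0.9996, 0.0199], [0.0199, 0.0203, 0.9996], [-0.9996, -0.0199, 0.0203]]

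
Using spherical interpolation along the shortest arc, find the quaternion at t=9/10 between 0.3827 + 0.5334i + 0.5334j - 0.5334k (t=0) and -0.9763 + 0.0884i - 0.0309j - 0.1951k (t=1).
0.9881 - 0.0119i + 0.1024j + 0.1142k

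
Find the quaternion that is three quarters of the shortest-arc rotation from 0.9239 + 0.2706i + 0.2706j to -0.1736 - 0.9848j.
0.4286 + 0.0834i + 0.8996j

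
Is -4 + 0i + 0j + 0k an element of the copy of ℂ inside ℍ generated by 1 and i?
Yes. The quaternion -4 has j- and k-coefficients y = z = 0, so it lies in the complex subalgebra spanned by 1 and i.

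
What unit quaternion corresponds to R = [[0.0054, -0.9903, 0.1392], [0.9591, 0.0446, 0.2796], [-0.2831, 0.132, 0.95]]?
0.7071 - 0.0522i + 0.1493j + 0.6892k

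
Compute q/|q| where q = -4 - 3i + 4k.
-0.6247 - 0.4685i + 0.6247k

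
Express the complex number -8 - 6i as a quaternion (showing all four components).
-8 - 6i + 0j + 0k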